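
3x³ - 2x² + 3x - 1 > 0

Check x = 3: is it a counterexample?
Substitute x = 3 into the relation:
x = 3: LHS = 3·3³ - 2·3² + 3·3 - 1 = 71; 71 > 0 — holds

The claim holds here, so x = 3 is not a counterexample. (A counterexample exists elsewhere, e.g. x = 0.)

Answer: No, x = 3 is not a counterexample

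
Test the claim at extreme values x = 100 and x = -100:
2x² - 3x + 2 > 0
x = 100: LHS = 2·100² - 3·100 + 2 = 19702; 19702 > 0 — holds
x = -100: LHS = 2·(-100)² - 3·(-100) + 2 = 20302; 20302 > 0 — holds

Answer: Yes, holds for both x = 100 and x = -100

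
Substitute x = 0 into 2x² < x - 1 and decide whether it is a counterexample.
Substitute x = 0 into the relation:
x = 0: LHS = 2·0² = 0, RHS = 0 - 1 = -1; 0 < -1 — FAILS

Since the claim fails at x = 0, this value is a counterexample.

Answer: Yes, x = 0 is a counterexample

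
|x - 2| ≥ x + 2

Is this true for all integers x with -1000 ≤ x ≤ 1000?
The claim fails at x = 1:
x = 1: LHS = |1 - 2| = |-1| = 1, RHS = 1 + 2 = 3; 1 ≥ 3 — FAILS

Because a single integer refutes it, the statement is false.

Answer: False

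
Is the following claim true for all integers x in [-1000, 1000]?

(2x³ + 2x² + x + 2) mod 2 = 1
The claim fails at x = 0:
x = 0: LHS = (2·0³ + 2·0² + 0 + 2) mod 2 = 2 mod 2 = 0; 0 = 1 — FAILS

Because a single integer refutes it, the statement is false.

Answer: False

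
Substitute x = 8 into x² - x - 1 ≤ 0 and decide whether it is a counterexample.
Substitute x = 8 into the relation:
x = 8: LHS = 8² - 8 - 1 = 55; 55 ≤ 0 — FAILS

Since the claim fails at x = 8, this value is a counterexample.

Answer: Yes, x = 8 is a counterexample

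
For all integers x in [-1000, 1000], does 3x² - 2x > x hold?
The claim fails at x = 0:
x = 0: LHS = 3·0² - 2·0 = 0; 0 > 0 — FAILS

Because a single integer refutes it, the statement is false.

Answer: False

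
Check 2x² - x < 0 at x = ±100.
x = 100: LHS = 2·100² - 100 = 19900; 19900 < 0 — FAILS
x = -100: LHS = 2·(-100)² - (-100) = 20100; 20100 < 0 — FAILS

Answer: No, fails for both x = 100 and x = -100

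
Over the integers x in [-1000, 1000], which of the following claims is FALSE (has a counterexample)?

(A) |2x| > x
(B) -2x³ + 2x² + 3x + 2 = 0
(A) x = 0: LHS = |2·0| = |0| = 0; 0 > 0 — FAILS
(B) x = 0: LHS = -2·0³ + 2·0² + 3·0 + 2 = 2; 2 = 0 — FAILS

Answer: Both A and B are false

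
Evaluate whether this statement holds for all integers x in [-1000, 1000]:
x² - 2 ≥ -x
The claim fails at x = 0:
x = 0: LHS = 0² - 2 = -2, RHS = -0 = 0; -2 ≥ 0 — FAILS

Because a single integer refutes it, the statement is false.

Answer: False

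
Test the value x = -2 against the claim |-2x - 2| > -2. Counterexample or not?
Substitute x = -2 into the relation:
x = -2: LHS = |-2·(-2) - 2| = |2| = 2; 2 > -2 — holds

The relation holds at x = -2, so it is not a counterexample.

Answer: No, x = -2 is not a counterexample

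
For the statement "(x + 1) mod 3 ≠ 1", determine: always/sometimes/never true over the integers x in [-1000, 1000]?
Holds at x = 1: LHS = (1 + 1) mod 3 = 2 mod 3 = 2; 2 ≠ 1 — holds
Fails at x = 0: LHS = (0 + 1) mod 3 = 1 mod 3 = 1; 1 ≠ 1 — FAILS
It is satisfied by some integers in the range but not all.

Answer: Sometimes true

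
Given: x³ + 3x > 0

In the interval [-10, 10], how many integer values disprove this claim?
Counterexamples in [-10, 10]: {-10, -9, -8, -7, -6, -5, -4, -3, -2, -1, 0}.

Counting them gives 11 values.

Answer: 11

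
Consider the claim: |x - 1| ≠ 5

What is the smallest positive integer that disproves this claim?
Testing positive integers:
x = 1: LHS = |1 - 1| = |0| = 0; 0 ≠ 5 — holds
x = 2: LHS = |2 - 1| = |1| = 1; 1 ≠ 5 — holds
x = 3: LHS = |3 - 1| = |2| = 2; 2 ≠ 5 — holds
x = 4: LHS = |4 - 1| = |3| = 3; 3 ≠ 5 — holds
x = 5: LHS = |5 - 1| = |4| = 4; 4 ≠ 5 — holds
x = 6: LHS = |6 - 1| = |5| = 5; 5 ≠ 5 — FAILS  ← smallest positive counterexample

Answer: x = 6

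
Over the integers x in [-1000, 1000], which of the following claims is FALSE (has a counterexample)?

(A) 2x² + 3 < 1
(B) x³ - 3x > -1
(A) x = 0: LHS = 2·0² + 3 = 3; 3 < 1 — FAILS
(B) x = 1: LHS = 1³ - 3·1 = -2; -2 > -1 — FAILS

Answer: Both A and B are false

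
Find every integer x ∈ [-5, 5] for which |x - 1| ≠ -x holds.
Over all integers in [-5, 5], LHS − RHS is always positive; it is smallest at x = 0, where it equals 1:
x = 0: LHS = |0 - 1| = |-1| = 1, RHS = -0 = 0; 1 ≠ 0 — holds
At the ends of the range:
x = -5: LHS = |(-5) - 1| = |-6| = 6, RHS = -(-5) = 5; 6 ≠ 5 — holds
x = 5: LHS = |5 - 1| = |4| = 4; 4 ≠ -5 — holds
Hence LHS − RHS is never 0, i.e. the two sides are never equal, so the relation holds for every integer in [-5, 5].

Answer: All integers in [-5, 5]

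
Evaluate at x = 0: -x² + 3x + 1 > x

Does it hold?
x = 0: LHS = -0² + 3·0 + 1 = 1; 1 > 0 — holds

The relation is satisfied at x = 0.

Answer: Yes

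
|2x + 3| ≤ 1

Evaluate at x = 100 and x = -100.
x = 100: LHS = |2·100 + 3| = |203| = 203; 203 ≤ 1 — FAILS
x = -100: LHS = |2·(-100) + 3| = |-197| = 197; 197 ≤ 1 — FAILS

Answer: No, fails for both x = 100 and x = -100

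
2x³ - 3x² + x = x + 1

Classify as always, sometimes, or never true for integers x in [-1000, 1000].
Track d = LHS − RHS over the integers in [-1000, 1000]. Equality would need d = 0, but d changes sign only between consecutive integers, jumping over 0:
x = 1: LHS = 2·1³ - 3·1² + 1 = 0, RHS = 1 + 1 = 2; 0 = 2 — FAILS  (d = -2)
x = 2: LHS = 2·2³ - 3·2² + 2 = 6, RHS = 2 + 1 = 3; 6 = 3 — FAILS  (d = 3)
Away from these crossings d keeps a constant sign, and checking every integer in [-1000, 1000] confirms d ≠ 0 throughout. Hence the two sides are never equal, so the claimed relation (=) fails for every integer in [-1000, 1000].

No integer in the range satisfies it.

Answer: Never true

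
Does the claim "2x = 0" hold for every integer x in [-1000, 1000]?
The claim fails at x = 1:
x = 1: LHS = 2·1 = 2; 2 = 0 — FAILS

Because a single integer refutes it, the statement is false.

Answer: False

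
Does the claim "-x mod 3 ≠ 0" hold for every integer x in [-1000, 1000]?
The claim fails at x = 0:
x = 0: LHS = (-0) mod 3 = 0 mod 3 = 0; 0 ≠ 0 — FAILS

Because a single integer refutes it, the statement is false.

Answer: False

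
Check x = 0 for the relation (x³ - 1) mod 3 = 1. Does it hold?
x = 0: LHS = (0³ - 1) mod 3 = (-1) mod 3 = 2; 2 = 1 — FAILS

The relation fails at x = 0, so x = 0 is a counterexample.

Answer: No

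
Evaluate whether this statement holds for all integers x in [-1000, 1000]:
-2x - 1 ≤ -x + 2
The claim fails at x = -4:
x = -4: LHS = -2·(-4) - 1 = 7, RHS = -(-4) + 2 = 6; 7 ≤ 6 — FAILS

Because a single integer refutes it, the statement is false.

Answer: False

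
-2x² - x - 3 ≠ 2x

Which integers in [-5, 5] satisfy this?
Over all integers in [-5, 5], LHS − RHS is always negative; it is closest to 0 at x = -1, where it equals -2:
x = -1: LHS = -2·(-1)² - (-1) - 3 = -4, RHS = 2·(-1) = -2; -4 ≠ -2 — holds
At the ends of the range:
x = -5: LHS = -2·(-5)² - (-5) - 3 = -48, RHS = 2·(-5) = -10; -48 ≠ -10 — holds
x = 5: LHS = -2·5² - 5 - 3 = -58, RHS = 2·5 = 10; -58 ≠ 10 — holds
Hence LHS − RHS is never 0, i.e. the two sides are never equal, so the relation holds for every integer in [-5, 5].

Answer: All integers in [-5, 5]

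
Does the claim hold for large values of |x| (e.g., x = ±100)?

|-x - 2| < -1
x = 100: LHS = |-100 - 2| = |-102| = 102; 102 < -1 — FAILS
x = -100: LHS = |-(-100) - 2| = |98| = 98; 98 < -1 — FAILS

Answer: No, fails for both x = 100 and x = -100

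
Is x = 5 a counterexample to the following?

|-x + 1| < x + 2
Substitute x = 5 into the relation:
x = 5: LHS = |-5 + 1| = |-4| = 4, RHS = 5 + 2 = 7; 4 < 7 — holds

The claim holds here, so x = 5 is not a counterexample. (A counterexample exists elsewhere, e.g. x = -1.)

Answer: No, x = 5 is not a counterexample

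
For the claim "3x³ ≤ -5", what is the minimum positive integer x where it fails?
Testing positive integers:
x = 1: LHS = 3·1³ = 3; 3 ≤ -5 — FAILS  ← smallest positive counterexample

Answer: x = 1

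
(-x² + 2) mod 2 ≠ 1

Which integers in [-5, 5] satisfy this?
Holds for: {-4, -2, 0, 2, 4}
Fails for: {-5, -3, -1, 1, 3, 5}

Answer: {-4, -2, 0, 2, 4}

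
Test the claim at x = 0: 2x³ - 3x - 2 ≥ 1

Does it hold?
x = 0: LHS = 2·0³ - 3·0 - 2 = -2; -2 ≥ 1 — FAILS

The relation fails at x = 0, so x = 0 is a counterexample.

Answer: No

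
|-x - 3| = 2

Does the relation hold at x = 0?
x = 0: LHS = |-0 - 3| = |-3| = 3; 3 = 2 — FAILS

The relation fails at x = 0, so x = 0 is a counterexample.

Answer: No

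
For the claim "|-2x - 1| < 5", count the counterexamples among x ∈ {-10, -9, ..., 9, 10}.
Counterexamples in [-10, 10]: {-10, -9, -8, -7, -6, -5, -4, -3, 2, 3, 4, 5, 6, 7, 8, 9, 10}.

Counting them gives 17 values.

Answer: 17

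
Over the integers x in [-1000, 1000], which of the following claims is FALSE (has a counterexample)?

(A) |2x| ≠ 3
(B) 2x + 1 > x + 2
(A) Track d = LHS − RHS over the integers in [-1000, 1000]. Equality would need d = 0, but d changes sign only between consecutive integers, jumping over 0:
x = -2: LHS = |2·(-2)| = |-4| = 4; 4 ≠ 3 — holds  (d = 1)
x = -1: LHS = |2·(-1)| = |-2| = 2; 2 ≠ 3 — holds  (d = -1)
x = 1: LHS = |2·1| = |2| = 2; 2 ≠ 3 — holds  (d = -1)
x = 2: LHS = |2·2| = |4| = 4; 4 ≠ 3 — holds  (d = 1)
Away from these crossings d keeps a constant sign, and checking every integer in [-1000, 1000] confirms d ≠ 0 throughout. Hence the two sides are never equal, so the relation holds for every integer in [-1000, 1000].

(B) x = 0: LHS = 2·0 + 1 = 1, RHS = 0 + 2 = 2; 1 > 2 — FAILS

Only (B) has a counterexample.

Answer: B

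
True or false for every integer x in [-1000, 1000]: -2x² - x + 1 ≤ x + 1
Over all integers in [-1000, 1000], LHS − RHS is largest at x = 0, where it equals 0:
x = 0: LHS = -2·0² - 0 + 1 = 1, RHS = 0 + 1 = 1; 1 ≤ 1 — holds
At the ends of the range:
x = -1000: LHS = -2·(-1000)² - (-1000) + 1 = -1998999, RHS = (-1000) + 1 = -999; -1998999 ≤ -999 — holds
x = 1000: LHS = -2·1000² - 1000 + 1 = -2000999, RHS = 1000 + 1 = 1001; -2000999 ≤ 1001 — holds
Hence LHS − RHS is never positive, i.e. LHS ≤ RHS throughout, so the relation holds for every integer in [-1000, 1000].

No counterexample exists.

Answer: True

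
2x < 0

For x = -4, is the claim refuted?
Substitute x = -4 into the relation:
x = -4: LHS = 2·(-4) = -8; -8 < 0 — holds

The claim holds here, so x = -4 is not a counterexample. (A counterexample exists elsewhere, e.g. x = 0.)

Answer: No, x = -4 is not a counterexample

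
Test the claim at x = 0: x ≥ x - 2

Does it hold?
x = 0: RHS = 0 - 2 = -2; 0 ≥ -2 — holds

The relation is satisfied at x = 0.

Answer: Yes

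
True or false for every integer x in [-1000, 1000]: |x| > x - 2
Over all integers in [-1000, 1000], LHS − RHS is smallest at x = 0, where it equals 2:
x = 0: LHS = |0| = 0, RHS = 0 - 2 = -2; 0 > -2 — holds
At the ends of the range:
x = -1000: LHS = |-1000| = 1000, RHS = (-1000) - 2 = -1002; 1000 > -1002 — holds
x = 1000: LHS = |1000| = 1000, RHS = 1000 - 2 = 998; 1000 > 998 — holds
Hence LHS − RHS is never zero or negative, i.e. LHS > RHS throughout, so the relation holds for every integer in [-1000, 1000].

No counterexample exists.

Answer: True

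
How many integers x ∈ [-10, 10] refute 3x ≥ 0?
Counterexamples in [-10, 10]: {-10, -9, -8, -7, -6, -5, -4, -3, -2, -1}.

Counting them gives 10 values.

Answer: 10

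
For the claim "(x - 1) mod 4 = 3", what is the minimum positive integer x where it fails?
Testing positive integers:
x = 1: LHS = (1 - 1) mod 4 = 0 mod 4 = 0; 0 = 3 — FAILS  ← smallest positive counterexample

Answer: x = 1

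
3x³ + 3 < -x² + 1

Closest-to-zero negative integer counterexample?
Testing negative integers from -1 downward:
x = -1: LHS = 3·(-1)³ + 3 = 0, RHS = -(-1)² + 1 = 0; 0 < 0 — FAILS  ← closest negative counterexample to 0

Answer: x = -1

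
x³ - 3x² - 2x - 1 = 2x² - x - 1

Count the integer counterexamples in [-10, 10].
Counterexamples in [-10, 10]: {-10, -9, -8, -7, -6, -5, -4, -3, -2, -1, 1, 2, 3, 4, 5, 6, 7, 8, 9, 10}.

Counting them gives 20 values.

Answer: 20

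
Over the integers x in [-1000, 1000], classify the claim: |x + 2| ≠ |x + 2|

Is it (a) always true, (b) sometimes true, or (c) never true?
LHS − RHS = 0 at every integer in [-1000, 1000]; the two sides always agree. For instance:
x = -1000: LHS = |(-1000) + 2| = |-998| = 998, RHS = |(-1000) + 2| = |-998| = 998; 998 ≠ 998 — FAILS
x = 0: LHS = |0 + 2| = |2| = 2, RHS = |0 + 2| = |2| = 2; 2 ≠ 2 — FAILS
x = 1000: LHS = |1000 + 2| = |1002| = 1002, RHS = |1000 + 2| = |1002| = 1002; 1002 ≠ 1002 — FAILS
The sides are never unequal, so the claimed relation (≠) fails for every integer in [-1000, 1000].

No integer in the range satisfies it.

Answer: Never true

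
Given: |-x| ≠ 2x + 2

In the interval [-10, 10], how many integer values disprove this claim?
Track d = LHS − RHS over the integers in [-10, 10]. Equality would need d = 0, but d changes sign only between consecutive integers, jumping over 0:
x = -1: LHS = |-(-1)| = |1| = 1, RHS = 2·(-1) + 2 = 0; 1 ≠ 0 — holds  (d = 1)
x = 0: LHS = |-0| = |0| = 0, RHS = 2·0 + 2 = 2; 0 ≠ 2 — holds  (d = -2)
Away from these crossings d keeps a constant sign, and checking every integer in [-10, 10] confirms d ≠ 0 throughout. Hence the two sides are never equal, so the relation holds for every integer in [-10, 10].

No counterexample appears in that range.

Answer: 0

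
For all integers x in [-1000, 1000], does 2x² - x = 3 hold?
The claim fails at x = 0:
x = 0: LHS = 2·0² - 0 = 0; 0 = 3 — FAILS

Because a single integer refutes it, the statement is false.

Answer: False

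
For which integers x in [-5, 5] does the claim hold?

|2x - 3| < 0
An absolute value is never negative, so the left side is ≥ 0 for every x, while the right side is 0. Tightest case in [-5, 5] is x = 1:
x = 1: LHS = |2·1 - 3| = |-1| = 1; 1 < 0 — FAILS
Hence LHS − RHS is never negative, i.e. LHS ≥ RHS throughout, so the claimed relation (<) fails for every integer in [-5, 5].

Answer: None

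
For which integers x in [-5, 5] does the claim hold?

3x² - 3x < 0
Over all integers in [-5, 5], LHS − RHS is smallest at x = 0, where it equals 0:
x = 0: LHS = 3·0² - 3·0 = 0; 0 < 0 — FAILS
At the ends of the range:
x = -5: LHS = 3·(-5)² - 3·(-5) = 90; 90 < 0 — FAILS
x = 5: LHS = 3·5² - 3·5 = 60; 60 < 0 — FAILS
Hence LHS − RHS is never negative, i.e. LHS ≥ RHS throughout, so the claimed relation (<) fails for every integer in [-5, 5].

Answer: None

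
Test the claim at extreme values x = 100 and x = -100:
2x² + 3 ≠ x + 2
x = 100: LHS = 2·100² + 3 = 20003, RHS = 100 + 2 = 102; 20003 ≠ 102 — holds
x = -100: LHS = 2·(-100)² + 3 = 20003, RHS = (-100) + 2 = -98; 20003 ≠ -98 — holds

Answer: Yes, holds for both x = 100 and x = -100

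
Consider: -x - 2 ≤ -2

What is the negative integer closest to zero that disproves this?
Testing negative integers from -1 downward:
x = -1: LHS = -(-1) - 2 = -1; -1 ≤ -2 — FAILS  ← closest negative counterexample to 0

Answer: x = -1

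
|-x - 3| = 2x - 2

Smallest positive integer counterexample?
Testing positive integers:
x = 1: LHS = |-1 - 3| = |-4| = 4, RHS = 2·1 - 2 = 0; 4 = 0 — FAILS  ← smallest positive counterexample

Answer: x = 1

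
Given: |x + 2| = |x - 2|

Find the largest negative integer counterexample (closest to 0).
Testing negative integers from -1 downward:
x = -1: LHS = |(-1) + 2| = |1| = 1, RHS = |(-1) - 2| = |-3| = 3; 1 = 3 — FAILS  ← closest negative counterexample to 0

Answer: x = -1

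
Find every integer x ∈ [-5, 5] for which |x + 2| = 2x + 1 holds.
Holds for: {1}
Fails for: {-5, -4, -3, -2, -1, 0, 2, 3, 4, 5}

Answer: {1}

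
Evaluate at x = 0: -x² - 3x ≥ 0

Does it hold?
x = 0: LHS = -0² - 3·0 = 0; 0 ≥ 0 — holds

The relation is satisfied at x = 0.

Answer: Yes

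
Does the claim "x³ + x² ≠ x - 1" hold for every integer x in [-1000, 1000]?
Track d = LHS − RHS over the integers in [-1000, 1000]. Equality would need d = 0, but d changes sign only between consecutive integers, jumping over 0:
x = -2: LHS = (-2)³ + (-2)² = -4, RHS = (-2) - 1 = -3; -4 ≠ -3 — holds  (d = -1)
x = -1: LHS = (-1)³ + (-1)² = 0, RHS = (-1) - 1 = -2; 0 ≠ -2 — holds  (d = 2)
Away from these crossings d keeps a constant sign, and checking every integer in [-1000, 1000] confirms d ≠ 0 throughout. Hence the two sides are never equal, so the relation holds for every integer in [-1000, 1000].

No counterexample exists.

Answer: True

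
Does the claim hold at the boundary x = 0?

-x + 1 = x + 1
x = 0: LHS = -0 + 1 = 1, RHS = 0 + 1 = 1; 1 = 1 — holds

The relation is satisfied at x = 0.

Answer: Yes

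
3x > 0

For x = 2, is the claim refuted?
Substitute x = 2 into the relation:
x = 2: LHS = 3·2 = 6; 6 > 0 — holds

The claim holds here, so x = 2 is not a counterexample. (A counterexample exists elsewhere, e.g. x = 0.)

Answer: No, x = 2 is not a counterexample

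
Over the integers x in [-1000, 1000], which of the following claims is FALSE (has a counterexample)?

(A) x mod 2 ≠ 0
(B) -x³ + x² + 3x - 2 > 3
(A) x = 0: LHS = 0 mod 2 = 0; 0 ≠ 0 — FAILS
(B) x = 0: LHS = -0³ + 0² + 3·0 - 2 = -2; -2 > 3 — FAILS

Answer: Both A and B are false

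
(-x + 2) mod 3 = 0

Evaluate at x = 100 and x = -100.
x = 100: LHS = (-100 + 2) mod 3 = (-98) mod 3 = 1; 1 = 0 — FAILS
x = -100: LHS = (-(-100) + 2) mod 3 = 102 mod 3 = 0; 0 = 0 — holds

Answer: Partially: fails for x = 100, holds for x = -100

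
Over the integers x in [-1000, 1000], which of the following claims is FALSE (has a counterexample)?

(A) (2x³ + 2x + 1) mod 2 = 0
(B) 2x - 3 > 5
(A) x = 0: LHS = (2·0³ + 2·0 + 1) mod 2 = 1 mod 2 = 1; 1 = 0 — FAILS
(B) x = 0: LHS = 2·0 - 3 = -3; -3 > 5 — FAILS

Answer: Both A and B are false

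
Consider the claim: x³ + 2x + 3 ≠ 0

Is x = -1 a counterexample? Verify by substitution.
Substitute x = -1 into the relation:
x = -1: LHS = (-1)³ + 2·(-1) + 3 = 0; 0 ≠ 0 — FAILS

Since the claim fails at x = -1, this value is a counterexample.

Answer: Yes, x = -1 is a counterexample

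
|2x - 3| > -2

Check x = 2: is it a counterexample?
Substitute x = 2 into the relation:
x = 2: LHS = |2·2 - 3| = |1| = 1; 1 > -2 — holds

The relation holds at x = 2, so it is not a counterexample.

Answer: No, x = 2 is not a counterexample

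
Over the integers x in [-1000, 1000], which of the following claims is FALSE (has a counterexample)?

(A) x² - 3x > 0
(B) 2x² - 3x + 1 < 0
(A) x = 0: LHS = 0² - 3·0 = 0; 0 > 0 — FAILS
(B) x = 0: LHS = 2·0² - 3·0 + 1 = 1; 1 < 0 — FAILS

Answer: Both A and B are false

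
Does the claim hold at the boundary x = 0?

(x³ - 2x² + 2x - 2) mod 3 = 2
x = 0: LHS = (0³ - 2·0² + 2·0 - 2) mod 3 = (-2) mod 3 = 1; 1 = 2 — FAILS

The relation fails at x = 0, so x = 0 is a counterexample.

Answer: No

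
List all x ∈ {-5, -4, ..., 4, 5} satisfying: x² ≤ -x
Holds for: {-1, 0}
Fails for: {-5, -4, -3, -2, 1, 2, 3, 4, 5}

Answer: {-1, 0}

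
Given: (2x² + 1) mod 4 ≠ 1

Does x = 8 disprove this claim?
Substitute x = 8 into the relation:
x = 8: LHS = (2·8² + 1) mod 4 = 129 mod 4 = 1; 1 ≠ 1 — FAILS

Since the claim fails at x = 8, this value is a counterexample.

Answer: Yes, x = 8 is a counterexample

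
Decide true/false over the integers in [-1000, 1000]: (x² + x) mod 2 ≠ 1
For a polynomial with integer coefficients, its value mod 2 depends only on x mod 2, so it suffices to check one representative of each residue class, x = 0, 1:
x = 0: LHS = (0² + 0) mod 2 = 0 mod 2 = 0; 0 ≠ 1 — holds
x = 1: LHS = (1² + 1) mod 2 = 2 mod 2 = 0; 0 ≠ 1 — holds
The relation holds in every residue class, so the relation holds for every integer in [-1000, 1000].

No counterexample exists.

Answer: True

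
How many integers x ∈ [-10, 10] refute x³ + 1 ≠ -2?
Track d = LHS − RHS over the integers in [-10, 10]. Equality would need d = 0, but d changes sign only between consecutive integers, jumping over 0:
x = -2: LHS = (-2)³ + 1 = -7; -7 ≠ -2 — holds  (d = -5)
x = -1: LHS = (-1)³ + 1 = 0; 0 ≠ -2 — holds  (d = 2)
Away from these crossings d keeps a constant sign, and checking every integer in [-10, 10] confirms d ≠ 0 throughout. Hence the two sides are never equal, so the relation holds for every integer in [-10, 10].

No counterexample appears in that range.

Answer: 0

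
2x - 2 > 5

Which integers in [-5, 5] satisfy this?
Holds for: {4, 5}
Fails for: {-5, -4, -3, -2, -1, 0, 1, 2, 3}

Answer: {4, 5}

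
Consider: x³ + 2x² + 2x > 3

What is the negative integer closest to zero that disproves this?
Testing negative integers from -1 downward:
x = -1: LHS = (-1)³ + 2·(-1)² + 2·(-1) = -1; -1 > 3 — FAILS  ← closest negative counterexample to 0

Answer: x = -1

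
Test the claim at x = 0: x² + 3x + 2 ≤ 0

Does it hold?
x = 0: LHS = 0² + 3·0 + 2 = 2; 2 ≤ 0 — FAILS

The relation fails at x = 0, so x = 0 is a counterexample.

Answer: No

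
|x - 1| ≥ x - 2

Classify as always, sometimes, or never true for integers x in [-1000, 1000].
Over all integers in [-1000, 1000], LHS − RHS is smallest at x = 1, where it equals 1:
x = 1: LHS = |1 - 1| = |0| = 0, RHS = 1 - 2 = -1; 0 ≥ -1 — holds
At the ends of the range:
x = -1000: LHS = |(-1000) - 1| = |-1001| = 1001, RHS = (-1000) - 2 = -1002; 1001 ≥ -1002 — holds
x = 1000: LHS = |1000 - 1| = |999| = 999, RHS = 1000 - 2 = 998; 999 ≥ 998 — holds
Hence LHS − RHS is never negative, i.e. LHS ≥ RHS throughout, so the relation holds for every integer in [-1000, 1000].

No counterexample exists.

Answer: Always true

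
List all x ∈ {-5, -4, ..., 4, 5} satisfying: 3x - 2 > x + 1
Holds for: {2, 3, 4, 5}
Fails for: {-5, -4, -3, -2, -1, 0, 1}

Answer: {2, 3, 4, 5}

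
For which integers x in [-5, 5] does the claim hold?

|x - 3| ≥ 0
An absolute value is never negative, so the left side is ≥ 0 for every x, while the right side is 0. Tightest case in [-5, 5] is x = 3:
x = 3: LHS = |3 - 3| = |0| = 0; 0 ≥ 0 — holds
Hence LHS − RHS is never negative, i.e. LHS ≥ RHS throughout, so the relation holds for every integer in [-5, 5].

Answer: All integers in [-5, 5]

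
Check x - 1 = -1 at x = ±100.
x = 100: LHS = 100 - 1 = 99; 99 = -1 — FAILS
x = -100: LHS = (-100) - 1 = -101; -101 = -1 — FAILS

Answer: No, fails for both x = 100 and x = -100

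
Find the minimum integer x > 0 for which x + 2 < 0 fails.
Testing positive integers:
x = 1: LHS = 1 + 2 = 3; 3 < 0 — FAILS  ← smallest positive counterexample

Answer: x = 1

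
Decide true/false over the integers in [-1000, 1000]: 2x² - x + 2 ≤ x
The claim fails at x = 0:
x = 0: LHS = 2·0² - 0 + 2 = 2; 2 ≤ 0 — FAILS

Because a single integer refutes it, the statement is false.

Answer: False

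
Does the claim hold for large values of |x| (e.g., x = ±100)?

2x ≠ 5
x = 100: LHS = 2·100 = 200; 200 ≠ 5 — holds
x = -100: LHS = 2·(-100) = -200; -200 ≠ 5 — holds

Answer: Yes, holds for both x = 100 and x = -100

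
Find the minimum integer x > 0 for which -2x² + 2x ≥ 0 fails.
Testing positive integers:
x = 1: LHS = -2·1² + 2·1 = 0; 0 ≥ 0 — holds
x = 2: LHS = -2·2² + 2·2 = -4; -4 ≥ 0 — FAILS  ← smallest positive counterexample

Answer: x = 2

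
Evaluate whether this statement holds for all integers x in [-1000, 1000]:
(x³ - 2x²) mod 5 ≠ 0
The claim fails at x = 0:
x = 0: LHS = (0³ - 2·0²) mod 5 = 0 mod 5 = 0; 0 ≠ 0 — FAILS

Because a single integer refutes it, the statement is false.

Answer: False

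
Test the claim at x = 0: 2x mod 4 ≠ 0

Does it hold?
x = 0: LHS = (2·0) mod 4 = 0 mod 4 = 0; 0 ≠ 0 — FAILS

The relation fails at x = 0, so x = 0 is a counterexample.

Answer: No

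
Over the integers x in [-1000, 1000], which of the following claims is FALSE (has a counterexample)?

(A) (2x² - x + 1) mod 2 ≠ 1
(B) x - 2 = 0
(A) x = 0: LHS = (2·0² - 0 + 1) mod 2 = 1 mod 2 = 1; 1 ≠ 1 — FAILS
(B) x = 0: LHS = 0 - 2 = -2; -2 = 0 — FAILS

Answer: Both A and B are false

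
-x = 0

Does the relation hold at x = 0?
x = 0: LHS = -0 = 0; 0 = 0 — holds

The relation is satisfied at x = 0.

Answer: Yes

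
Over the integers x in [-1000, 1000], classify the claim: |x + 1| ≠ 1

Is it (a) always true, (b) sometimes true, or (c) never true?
Holds at x = 1: LHS = |1 + 1| = |2| = 2; 2 ≠ 1 — holds
Fails at x = 0: LHS = |0 + 1| = |1| = 1; 1 ≠ 1 — FAILS
It is satisfied by some integers in the range but not all.

Answer: Sometimes true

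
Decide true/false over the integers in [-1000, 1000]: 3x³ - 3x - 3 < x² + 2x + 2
The claim fails at x = 2:
x = 2: LHS = 3·2³ - 3·2 - 3 = 15, RHS = 2² + 2·2 + 2 = 10; 15 < 10 — FAILS

Because a single integer refutes it, the statement is false.

Answer: False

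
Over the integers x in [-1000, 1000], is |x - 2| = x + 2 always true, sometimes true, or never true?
Holds at x = 0: LHS = |0 - 2| = |-2| = 2, RHS = 0 + 2 = 2; 2 = 2 — holds
Fails at x = 1: LHS = |1 - 2| = |-1| = 1, RHS = 1 + 2 = 3; 1 = 3 — FAILS
It is satisfied by some integers in the range but not all.

Answer: Sometimes true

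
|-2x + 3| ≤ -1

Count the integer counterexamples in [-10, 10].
Counterexamples in [-10, 10]: {-10, -9, -8, -7, -6, -5, -4, -3, -2, -1, 0, 1, 2, 3, 4, 5, 6, 7, 8, 9, 10}.

Counting them gives 21 values.

Answer: 21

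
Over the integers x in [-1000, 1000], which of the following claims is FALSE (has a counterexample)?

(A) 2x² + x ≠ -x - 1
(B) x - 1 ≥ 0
(A) Over all integers in [-1000, 1000], LHS − RHS is always positive; it is smallest at x = 0, where it equals 1:
x = 0: LHS = 2·0² + 0 = 0, RHS = -0 - 1 = -1; 0 ≠ -1 — holds
At the ends of the range:
x = -1000: LHS = 2·(-1000)² + (-1000) = 1999000, RHS = -(-1000) - 1 = 999; 1999000 ≠ 999 — holds
x = 1000: LHS = 2·1000² + 1000 = 2001000, RHS = -1000 - 1 = -1001; 2001000 ≠ -1001 — holds
Hence LHS − RHS is never 0, i.e. the two sides are never equal, so the relation holds for every integer in [-1000, 1000].

(B) x = 0: LHS = 0 - 1 = -1; -1 ≥ 0 — FAILS

Only (B) has a counterexample.

Answer: B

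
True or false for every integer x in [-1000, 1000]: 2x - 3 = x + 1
The claim fails at x = 0:
x = 0: LHS = 2·0 - 3 = -3, RHS = 0 + 1 = 1; -3 = 1 — FAILS

Because a single integer refutes it, the statement is false.

Answer: False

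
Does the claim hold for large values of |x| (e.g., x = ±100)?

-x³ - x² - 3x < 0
x = 100: LHS = -100³ - 100² - 3·100 = -1010300; -1010300 < 0 — holds
x = -100: LHS = -(-100)³ - (-100)² - 3·(-100) = 990300; 990300 < 0 — FAILS

Answer: Partially: holds for x = 100, fails for x = -100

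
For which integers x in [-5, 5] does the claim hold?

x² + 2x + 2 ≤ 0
Over all integers in [-5, 5], LHS − RHS is smallest at x = -1, where it equals 1:
x = -1: LHS = (-1)² + 2·(-1) + 2 = 1; 1 ≤ 0 — FAILS
At the ends of the range:
x = -5: LHS = (-5)² + 2·(-5) + 2 = 17; 17 ≤ 0 — FAILS
x = 5: LHS = 5² + 2·5 + 2 = 37; 37 ≤ 0 — FAILS
Hence LHS − RHS is never zero or negative, i.e. LHS > RHS throughout, so the claimed relation (≤) fails for every integer in [-5, 5].

Answer: None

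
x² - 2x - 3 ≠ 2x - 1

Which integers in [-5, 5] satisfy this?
Track d = LHS − RHS over the integers in [-5, 5]. Equality would need d = 0, but d changes sign only between consecutive integers, jumping over 0:
x = -1: LHS = (-1)² - 2·(-1) - 3 = 0, RHS = 2·(-1) - 1 = -3; 0 ≠ -3 — holds  (d = 3)
x = 0: LHS = 0² - 2·0 - 3 = -3, RHS = 2·0 - 1 = -1; -3 ≠ -1 — holds  (d = -2)
x = 4: LHS = 4² - 2·4 - 3 = 5, RHS = 2·4 - 1 = 7; 5 ≠ 7 — holds  (d = -2)
x = 5: LHS = 5² - 2·5 - 3 = 12, RHS = 2·5 - 1 = 9; 12 ≠ 9 — holds  (d = 3)
Away from these crossings d keeps a constant sign, and checking every integer in [-5, 5] confirms d ≠ 0 throughout. Hence the two sides are never equal, so the relation holds for every integer in [-5, 5].

Answer: All integers in [-5, 5]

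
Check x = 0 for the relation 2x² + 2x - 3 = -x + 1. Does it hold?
x = 0: LHS = 2·0² + 2·0 - 3 = -3, RHS = -0 + 1 = 1; -3 = 1 — FAILS

The relation fails at x = 0, so x = 0 is a counterexample.

Answer: No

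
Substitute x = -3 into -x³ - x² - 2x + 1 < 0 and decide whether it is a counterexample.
Substitute x = -3 into the relation:
x = -3: LHS = -(-3)³ - (-3)² - 2·(-3) + 1 = 25; 25 < 0 — FAILS

Since the claim fails at x = -3, this value is a counterexample.

Answer: Yes, x = -3 is a counterexample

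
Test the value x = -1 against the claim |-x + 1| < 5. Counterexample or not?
Substitute x = -1 into the relation:
x = -1: LHS = |-(-1) + 1| = |2| = 2; 2 < 5 — holds

The claim holds here, so x = -1 is not a counterexample. (A counterexample exists elsewhere, e.g. x = -4.)

Answer: No, x = -1 is not a counterexample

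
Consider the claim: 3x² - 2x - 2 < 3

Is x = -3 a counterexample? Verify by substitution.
Substitute x = -3 into the relation:
x = -3: LHS = 3·(-3)² - 2·(-3) - 2 = 31; 31 < 3 — FAILS

Since the claim fails at x = -3, this value is a counterexample.

Answer: Yes, x = -3 is a counterexample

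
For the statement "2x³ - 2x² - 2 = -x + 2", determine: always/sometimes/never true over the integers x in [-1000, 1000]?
Track d = LHS − RHS over the integers in [-1000, 1000]. Equality would need d = 0, but d changes sign only between consecutive integers, jumping over 0:
x = 1: LHS = 2·1³ - 2·1² - 2 = -2, RHS = -1 + 2 = 1; -2 = 1 — FAILS  (d = -3)
x = 2: LHS = 2·2³ - 2·2² - 2 = 6, RHS = -2 + 2 = 0; 6 = 0 — FAILS  (d = 6)
Away from these crossings d keeps a constant sign, and checking every integer in [-1000, 1000] confirms d ≠ 0 throughout. Hence the two sides are never equal, so the claimed relation (=) fails for every integer in [-1000, 1000].

No integer in the range satisfies it.

Answer: Never true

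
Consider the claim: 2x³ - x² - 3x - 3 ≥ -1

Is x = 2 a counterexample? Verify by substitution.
Substitute x = 2 into the relation:
x = 2: LHS = 2·2³ - 2² - 3·2 - 3 = 3; 3 ≥ -1 — holds

The claim holds here, so x = 2 is not a counterexample. (A counterexample exists elsewhere, e.g. x = 0.)

Answer: No, x = 2 is not a counterexample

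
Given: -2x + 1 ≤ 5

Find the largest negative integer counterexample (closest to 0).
Testing negative integers from -1 downward:
x = -1: LHS = -2·(-1) + 1 = 3; 3 ≤ 5 — holds
x = -2: LHS = -2·(-2) + 1 = 5; 5 ≤ 5 — holds
x = -3: LHS = -2·(-3) + 1 = 7; 7 ≤ 5 — FAILS  ← closest negative counterexample to 0

Answer: x = -3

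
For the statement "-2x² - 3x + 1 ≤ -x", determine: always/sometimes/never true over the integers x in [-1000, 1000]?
Holds at x = 1: LHS = -2·1² - 3·1 + 1 = -4; -4 ≤ -1 — holds
Fails at x = 0: LHS = -2·0² - 3·0 + 1 = 1, RHS = -0 = 0; 1 ≤ 0 — FAILS
It is satisfied by some integers in the range but not all.

Answer: Sometimes true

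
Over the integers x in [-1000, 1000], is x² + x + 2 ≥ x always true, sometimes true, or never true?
Over all integers in [-1000, 1000], LHS − RHS is smallest at x = 0, where it equals 2:
x = 0: LHS = 0² + 0 + 2 = 2; 2 ≥ 0 — holds
At the ends of the range:
x = -1000: LHS = (-1000)² + (-1000) + 2 = 999002; 999002 ≥ -1000 — holds
x = 1000: LHS = 1000² + 1000 + 2 = 1001002; 1001002 ≥ 1000 — holds
Hence LHS − RHS is never negative, i.e. LHS ≥ RHS throughout, so the relation holds for every integer in [-1000, 1000].

No counterexample exists.

Answer: Always true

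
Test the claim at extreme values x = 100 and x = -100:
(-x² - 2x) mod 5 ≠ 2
x = 100: LHS = (-100² - 2·100) mod 5 = (-10200) mod 5 = 0; 0 ≠ 2 — holds
x = -100: LHS = (-(-100)² - 2·(-100)) mod 5 = (-9800) mod 5 = 0; 0 ≠ 2 — holds

Answer: Yes, holds for both x = 100 and x = -100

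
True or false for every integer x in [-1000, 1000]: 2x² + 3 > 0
Over all integers in [-1000, 1000], LHS − RHS is smallest at x = 0, where it equals 3:
x = 0: LHS = 2·0² + 3 = 3; 3 > 0 — holds
At the ends of the range:
x = -1000: LHS = 2·(-1000)² + 3 = 2000003; 2000003 > 0 — holds
x = 1000: LHS = 2·1000² + 3 = 2000003; 2000003 > 0 — holds
Hence LHS − RHS is never zero or negative, i.e. LHS > RHS throughout, so the relation holds for every integer in [-1000, 1000].

No counterexample exists.

Answer: True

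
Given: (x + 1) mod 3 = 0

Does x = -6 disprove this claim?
Substitute x = -6 into the relation:
x = -6: LHS = ((-6) + 1) mod 3 = (-5) mod 3 = 1; 1 = 0 — FAILS

Since the claim fails at x = -6, this value is a counterexample.

Answer: Yes, x = -6 is a counterexample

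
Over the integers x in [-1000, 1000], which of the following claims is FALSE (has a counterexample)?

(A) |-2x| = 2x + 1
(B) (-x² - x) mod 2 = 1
(A) x = 0: LHS = |-2·0| = |0| = 0, RHS = 2·0 + 1 = 1; 0 = 1 — FAILS
(B) x = 0: LHS = (-0² - 0) mod 2 = 0 mod 2 = 0; 0 = 1 — FAILS

Answer: Both A and B are false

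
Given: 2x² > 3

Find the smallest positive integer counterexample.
Testing positive integers:
x = 1: LHS = 2·1² = 2; 2 > 3 — FAILS  ← smallest positive counterexample

Answer: x = 1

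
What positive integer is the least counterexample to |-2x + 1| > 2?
Testing positive integers:
x = 1: LHS = |-2·1 + 1| = |-1| = 1; 1 > 2 — FAILS  ← smallest positive counterexample

Answer: x = 1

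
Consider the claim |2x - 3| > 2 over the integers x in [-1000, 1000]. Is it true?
The claim fails at x = 1:
x = 1: LHS = |2·1 - 3| = |-1| = 1; 1 > 2 — FAILS

Because a single integer refutes it, the statement is false.

Answer: False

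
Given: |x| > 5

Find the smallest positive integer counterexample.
Testing positive integers:
x = 1: LHS = |1| = 1; 1 > 5 — FAILS  ← smallest positive counterexample

Answer: x = 1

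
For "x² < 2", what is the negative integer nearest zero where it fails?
Testing negative integers from -1 downward:
x = -1: LHS = (-1)² = 1; 1 < 2 — holds
x = -2: LHS = (-2)² = 4; 4 < 2 — FAILS  ← closest negative counterexample to 0

Answer: x = -2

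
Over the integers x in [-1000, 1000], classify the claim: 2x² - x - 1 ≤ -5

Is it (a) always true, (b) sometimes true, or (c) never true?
Over all integers in [-1000, 1000], LHS − RHS is smallest at x = 0, where it equals 4:
x = 0: LHS = 2·0² - 0 - 1 = -1; -1 ≤ -5 — FAILS
At the ends of the range:
x = -1000: LHS = 2·(-1000)² - (-1000) - 1 = 2000999; 2000999 ≤ -5 — FAILS
x = 1000: LHS = 2·1000² - 1000 - 1 = 1998999; 1998999 ≤ -5 — FAILS
Hence LHS − RHS is never zero or negative, i.e. LHS > RHS throughout, so the claimed relation (≤) fails for every integer in [-1000, 1000].

No integer in the range satisfies it.

Answer: Never true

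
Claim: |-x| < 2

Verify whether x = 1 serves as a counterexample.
Substitute x = 1 into the relation:
x = 1: LHS = |-1| = 1; 1 < 2 — holds

The claim holds here, so x = 1 is not a counterexample. (A counterexample exists elsewhere, e.g. x = 2.)

Answer: No, x = 1 is not a counterexample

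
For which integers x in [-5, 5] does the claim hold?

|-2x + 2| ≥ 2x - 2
Over all integers in [-5, 5], LHS − RHS is smallest at x = 1, where it equals 0:
x = 1: LHS = |-2·1 + 2| = |0| = 0, RHS = 2·1 - 2 = 0; 0 ≥ 0 — holds
At the ends of the range:
x = -5: LHS = |-2·(-5) + 2| = |12| = 12, RHS = 2·(-5) - 2 = -12; 12 ≥ -12 — holds
x = 5: LHS = |-2·5 + 2| = |-8| = 8, RHS = 2·5 - 2 = 8; 8 ≥ 8 — holds
Hence LHS − RHS is never negative, i.e. LHS ≥ RHS throughout, so the relation holds for every integer in [-5, 5].

Answer: All integers in [-5, 5]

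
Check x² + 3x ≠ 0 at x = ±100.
x = 100: LHS = 100² + 3·100 = 10300; 10300 ≠ 0 — holds
x = -100: LHS = (-100)² + 3·(-100) = 9700; 9700 ≠ 0 — holds

Answer: Yes, holds for both x = 100 and x = -100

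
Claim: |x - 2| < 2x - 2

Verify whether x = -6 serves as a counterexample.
Substitute x = -6 into the relation:
x = -6: LHS = |(-6) - 2| = |-8| = 8, RHS = 2·(-6) - 2 = -14; 8 < -14 — FAILS

Since the claim fails at x = -6, this value is a counterexample.

Answer: Yes, x = -6 is a counterexample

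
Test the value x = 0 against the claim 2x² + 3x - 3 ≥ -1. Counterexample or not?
Substitute x = 0 into the relation:
x = 0: LHS = 2·0² + 3·0 - 3 = -3; -3 ≥ -1 — FAILS

Since the claim fails at x = 0, this value is a counterexample.

Answer: Yes, x = 0 is a counterexample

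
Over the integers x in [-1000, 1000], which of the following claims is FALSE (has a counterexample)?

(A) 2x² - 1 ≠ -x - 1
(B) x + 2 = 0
(A) x = 0: LHS = 2·0² - 1 = -1, RHS = -0 - 1 = -1; -1 ≠ -1 — FAILS
(B) x = 0: LHS = 0 + 2 = 2; 2 = 0 — FAILS

Answer: Both A and B are false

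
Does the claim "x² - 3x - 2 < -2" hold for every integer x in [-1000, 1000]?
The claim fails at x = 0:
x = 0: LHS = 0² - 3·0 - 2 = -2; -2 < -2 — FAILS

Because a single integer refutes it, the statement is false.

Answer: False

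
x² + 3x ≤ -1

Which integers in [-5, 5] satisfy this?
Holds for: {-2, -1}
Fails for: {-5, -4, -3, 0, 1, 2, 3, 4, 5}

Answer: {-2, -1}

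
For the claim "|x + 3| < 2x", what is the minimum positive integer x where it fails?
Testing positive integers:
x = 1: LHS = |1 + 3| = |4| = 4, RHS = 2·1 = 2; 4 < 2 — FAILS  ← smallest positive counterexample

Answer: x = 1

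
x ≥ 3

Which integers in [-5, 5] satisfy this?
Holds for: {3, 4, 5}
Fails for: {-5, -4, -3, -2, -1, 0, 1, 2}

Answer: {3, 4, 5}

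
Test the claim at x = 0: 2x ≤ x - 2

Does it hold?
x = 0: LHS = 2·0 = 0, RHS = 0 - 2 = -2; 0 ≤ -2 — FAILS

The relation fails at x = 0, so x = 0 is a counterexample.

Answer: No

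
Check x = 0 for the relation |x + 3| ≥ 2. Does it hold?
x = 0: LHS = |0 + 3| = |3| = 3; 3 ≥ 2 — holds

The relation is satisfied at x = 0.

Answer: Yes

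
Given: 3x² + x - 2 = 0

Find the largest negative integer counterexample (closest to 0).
Testing negative integers from -1 downward:
x = -1: LHS = 3·(-1)² + (-1) - 2 = 0; 0 = 0 — holds
x = -2: LHS = 3·(-2)² + (-2) - 2 = 8; 8 = 0 — FAILS  ← closest negative counterexample to 0

Answer: x = -2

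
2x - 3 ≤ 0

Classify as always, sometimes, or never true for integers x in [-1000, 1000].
Holds at x = 0: LHS = 2·0 - 3 = -3; -3 ≤ 0 — holds
Fails at x = 2: LHS = 2·2 - 3 = 1; 1 ≤ 0 — FAILS
It is satisfied by some integers in the range but not all.

Answer: Sometimes true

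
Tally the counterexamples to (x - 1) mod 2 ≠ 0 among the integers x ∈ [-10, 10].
Counterexamples in [-10, 10]: {-9, -7, -5, -3, -1, 1, 3, 5, 7, 9}.

Counting them gives 10 values.

Answer: 10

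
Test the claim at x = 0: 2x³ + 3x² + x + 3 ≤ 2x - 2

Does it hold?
x = 0: LHS = 2·0³ + 3·0² + 0 + 3 = 3, RHS = 2·0 - 2 = -2; 3 ≤ -2 — FAILS

The relation fails at x = 0, so x = 0 is a counterexample.

Answer: No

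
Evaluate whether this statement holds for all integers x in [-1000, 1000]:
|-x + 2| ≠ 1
The claim fails at x = 1:
x = 1: LHS = |-1 + 2| = |1| = 1; 1 ≠ 1 — FAILS

Because a single integer refutes it, the statement is false.

Answer: False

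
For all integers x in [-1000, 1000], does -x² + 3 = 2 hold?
The claim fails at x = 0:
x = 0: LHS = -0² + 3 = 3; 3 = 2 — FAILS

Because a single integer refutes it, the statement is false.

Answer: False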